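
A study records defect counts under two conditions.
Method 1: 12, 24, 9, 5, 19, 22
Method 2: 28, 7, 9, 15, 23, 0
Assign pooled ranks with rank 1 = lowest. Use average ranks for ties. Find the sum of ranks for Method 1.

Sorted (ascending): 0, 5, 7, 9, 9, 12, 15, 19, 22, 23, 24, 28
The 2 values of 9 occupy positions 4–5 → average rank (4+5)/2 = 4.5.
Method 1 values → pooled ranks: 12→6, 24→11, 9→4.5, 5→2, 19→8, 22→9
Rank sum = 6 + 11 + 4.5 + 2 + 8 + 9 = 40.5

40.5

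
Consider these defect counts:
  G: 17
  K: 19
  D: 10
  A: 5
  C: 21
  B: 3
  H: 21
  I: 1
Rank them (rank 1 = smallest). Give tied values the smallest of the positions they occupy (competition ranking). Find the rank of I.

Sorted (ascending): 1, 3, 5, 10, 17, 19, 21, 21
The 2 values of 21 occupy positions 7–8 → each gets rank 7.
I has value 1 → rank 1.

1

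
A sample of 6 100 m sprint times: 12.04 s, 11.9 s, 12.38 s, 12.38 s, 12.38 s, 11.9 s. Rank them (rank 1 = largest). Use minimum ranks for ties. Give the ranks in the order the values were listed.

4, 5, 1, 1, 1, 5

Sorted (descending): 12.38, 12.38, 12.38, 12.04, 11.9, 11.9
The 3 values of 12.38 occupy positions 1–3 → each gets rank 1.
The 2 values of 11.9 occupy positions 5–6 → each gets rank 5.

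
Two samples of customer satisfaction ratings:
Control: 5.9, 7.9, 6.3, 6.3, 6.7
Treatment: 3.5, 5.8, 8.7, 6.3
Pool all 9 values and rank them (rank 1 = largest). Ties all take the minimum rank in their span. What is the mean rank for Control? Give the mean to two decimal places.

Sorted (descending): 8.7, 7.9, 6.7, 6.3, 6.3, 6.3, 5.9, 5.8, 3.5
The 3 values of 6.3 occupy positions 4–6 → each gets rank 4.
Control values → pooled ranks: 5.9→7, 7.9→2, 6.3→4, 6.3→4, 6.7→3
Mean rank = (7 + 2 + 4 + 4 + 3) / 5 = 4.00

4.00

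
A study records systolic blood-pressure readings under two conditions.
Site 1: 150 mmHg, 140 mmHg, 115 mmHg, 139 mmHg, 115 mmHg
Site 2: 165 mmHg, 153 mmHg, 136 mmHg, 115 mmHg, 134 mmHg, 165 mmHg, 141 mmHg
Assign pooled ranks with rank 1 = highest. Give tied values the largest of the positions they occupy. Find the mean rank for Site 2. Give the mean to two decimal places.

Sorted (descending): 165, 165, 153, 150, 141, 140, 139, 136, 134, 115, 115, 115
The 2 values of 165 occupy positions 1–2 → each gets rank 2.
The 3 values of 115 occupy positions 10–12 → each gets rank 12.
Site 2 values → pooled ranks: 165→2, 153→3, 136→8, 115→12, 134→9, 165→2, 141→5
Mean rank = (2 + 3 + 8 + 12 + 9 + 2 + 5) / 7 = 5.86

5.86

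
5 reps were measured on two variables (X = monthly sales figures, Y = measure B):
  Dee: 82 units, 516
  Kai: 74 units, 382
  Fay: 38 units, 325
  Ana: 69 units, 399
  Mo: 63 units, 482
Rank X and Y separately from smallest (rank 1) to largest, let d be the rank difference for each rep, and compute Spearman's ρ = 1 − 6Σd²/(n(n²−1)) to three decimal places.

0.600

Ranks of variable 1: 5, 4, 1, 3, 2
Ranks of variable 2: 5, 2, 1, 3, 4
d = r₁ − r₂: 0, 2, 0, 0, -2
d²: 0, 4, 0, 0, 4; Σd² = 8
ρ = 1 − 6·8/(5·24) = 1 − 48/120 = 0.600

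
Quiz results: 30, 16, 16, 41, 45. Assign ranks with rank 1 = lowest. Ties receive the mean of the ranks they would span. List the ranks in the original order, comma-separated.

3, 1.5, 1.5, 4, 5

Sorted (ascending): 16, 16, 30, 41, 45
The 2 values of 16 occupy positions 1–2 → average rank (1+2)/2 = 1.5.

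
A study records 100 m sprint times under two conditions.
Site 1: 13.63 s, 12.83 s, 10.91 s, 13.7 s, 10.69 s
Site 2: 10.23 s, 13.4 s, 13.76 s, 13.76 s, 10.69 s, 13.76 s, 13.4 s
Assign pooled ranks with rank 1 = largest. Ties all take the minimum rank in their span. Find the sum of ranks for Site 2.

37

Sorted (descending): 13.76, 13.76, 13.76, 13.7, 13.63, 13.4, 13.4, 12.83, 10.91, 10.69, 10.69, 10.23
The 3 values of 13.76 occupy positions 1–3 → each gets rank 1.
The 2 values of 13.4 occupy positions 6–7 → each gets rank 6.
The 2 values of 10.69 occupy positions 10–11 → each gets rank 10.
Site 2 values → pooled ranks: 10.23→12, 13.4→6, 13.76→1, 13.76→1, 10.69→10, 13.76→1, 13.4→6
Rank sum = 12 + 6 + 1 + 1 + 10 + 1 + 6 = 37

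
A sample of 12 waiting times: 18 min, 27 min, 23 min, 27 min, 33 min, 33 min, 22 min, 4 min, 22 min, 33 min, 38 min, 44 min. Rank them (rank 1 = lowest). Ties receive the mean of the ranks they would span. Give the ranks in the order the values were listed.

Sorted (ascending): 4, 18, 22, 22, 23, 27, 27, 33, 33, 33, 38, 44
The 2 values of 22 occupy positions 3–4 → average rank (3+4)/2 = 3.5.
The 2 values of 27 occupy positions 6–7 → average rank (6+7)/2 = 6.5.
The 3 values of 33 occupy positions 8–10 → average rank 9.

2, 6.5, 5, 6.5, 9, 9, 3.5, 1, 3.5, 9, 11, 12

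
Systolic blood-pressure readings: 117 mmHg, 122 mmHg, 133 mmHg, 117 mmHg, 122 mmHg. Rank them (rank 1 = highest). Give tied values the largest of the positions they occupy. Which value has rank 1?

Sorted (descending): 133, 122, 122, 117, 117
The 2 values of 122 occupy positions 2–3 → each gets rank 3.
The 2 values of 117 occupy positions 4–5 → each gets rank 5.
Rank 1 → value 133.

133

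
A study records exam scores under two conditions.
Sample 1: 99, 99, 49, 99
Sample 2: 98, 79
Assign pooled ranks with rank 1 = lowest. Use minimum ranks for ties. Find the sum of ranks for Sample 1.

Sorted (ascending): 49, 79, 98, 99, 99, 99
The 3 values of 99 occupy positions 4–6 → each gets rank 4.
Sample 1 values → pooled ranks: 99→4, 99→4, 49→1, 99→4
Rank sum = 4 + 4 + 1 + 4 = 13

13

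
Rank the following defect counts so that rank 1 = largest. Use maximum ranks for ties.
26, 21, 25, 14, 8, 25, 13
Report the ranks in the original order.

Sorted (descending): 26, 25, 25, 21, 14, 13, 8
The 2 values of 25 occupy positions 2–3 → each gets rank 3.

1, 4, 3, 5, 7, 3, 6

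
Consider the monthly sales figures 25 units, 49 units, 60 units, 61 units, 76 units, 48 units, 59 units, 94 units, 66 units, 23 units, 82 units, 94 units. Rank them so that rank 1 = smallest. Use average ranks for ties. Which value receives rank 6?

60

Sorted (ascending): 23, 25, 48, 49, 59, 60, 61, 66, 76, 82, 94, 94
The 2 values of 94 occupy positions 11–12 → average rank (11+12)/2 = 11.5.
Rank 6 → value 60.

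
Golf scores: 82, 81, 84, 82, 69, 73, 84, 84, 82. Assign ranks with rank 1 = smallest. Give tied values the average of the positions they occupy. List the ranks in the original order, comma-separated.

5, 3, 8, 5, 1, 2, 8, 8, 5

Sorted (ascending): 69, 73, 81, 82, 82, 82, 84, 84, 84
The 3 values of 82 occupy positions 4–6 → average rank 5.
The 3 values of 84 occupy positions 7–9 → average rank 8.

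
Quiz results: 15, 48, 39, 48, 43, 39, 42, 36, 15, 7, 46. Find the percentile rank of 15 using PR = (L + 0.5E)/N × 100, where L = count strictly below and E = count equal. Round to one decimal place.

N = 11.
Strictly below 15: 1. Equal to 15: 2.
PR = (1 + 0.5·2)/11 × 100 = 18.2

18.2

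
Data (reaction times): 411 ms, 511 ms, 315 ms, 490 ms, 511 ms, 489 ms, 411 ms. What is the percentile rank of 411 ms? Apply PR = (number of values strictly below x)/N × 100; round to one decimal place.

N = 7.
Strictly below 411: 1. Equal to 411: 2.
PR = 1/7 × 100 = 14.3

14.3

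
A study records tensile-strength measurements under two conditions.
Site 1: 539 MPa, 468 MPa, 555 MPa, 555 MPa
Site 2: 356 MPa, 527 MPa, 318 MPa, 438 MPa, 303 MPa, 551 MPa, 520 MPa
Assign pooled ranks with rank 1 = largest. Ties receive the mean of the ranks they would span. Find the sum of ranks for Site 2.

Sorted (descending): 555, 555, 551, 539, 527, 520, 468, 438, 356, 318, 303
The 2 values of 555 occupy positions 1–2 → average rank (1+2)/2 = 1.5.
Site 2 values → pooled ranks: 356→9, 527→5, 318→10, 438→8, 303→11, 551→3, 520→6
Rank sum = 9 + 5 + 10 + 8 + 11 + 3 + 6 = 52

52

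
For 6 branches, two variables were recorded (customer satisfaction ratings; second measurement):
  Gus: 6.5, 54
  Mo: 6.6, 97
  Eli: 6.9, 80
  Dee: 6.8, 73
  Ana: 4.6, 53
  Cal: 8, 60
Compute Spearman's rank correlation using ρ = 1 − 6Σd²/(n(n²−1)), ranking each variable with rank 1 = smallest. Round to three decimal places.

Ranks of variable 1: 2, 3, 5, 4, 1, 6
Ranks of variable 2: 2, 6, 5, 4, 1, 3
d = r₁ − r₂: 0, -3, 0, 0, 0, 3
d²: 0, 9, 0, 0, 0, 9; Σd² = 18
ρ = 1 − 6·18/(6·35) = 1 − 108/210 = 0.486

0.486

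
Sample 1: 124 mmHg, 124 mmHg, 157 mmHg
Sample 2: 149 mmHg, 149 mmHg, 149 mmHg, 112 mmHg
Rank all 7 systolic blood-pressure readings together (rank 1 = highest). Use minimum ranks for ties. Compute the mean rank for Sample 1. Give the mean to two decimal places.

Sorted (descending): 157, 149, 149, 149, 124, 124, 112
The 3 values of 149 occupy positions 2–4 → each gets rank 2.
The 2 values of 124 occupy positions 5–6 → each gets rank 5.
Sample 1 values → pooled ranks: 124→5, 124→5, 157→1
Mean rank = (5 + 5 + 1) / 3 = 3.67

3.67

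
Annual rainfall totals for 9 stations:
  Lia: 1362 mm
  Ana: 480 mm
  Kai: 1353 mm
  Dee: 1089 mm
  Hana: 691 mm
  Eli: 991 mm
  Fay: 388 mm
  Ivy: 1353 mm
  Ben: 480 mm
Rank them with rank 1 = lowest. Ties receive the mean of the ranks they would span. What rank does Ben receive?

2.5

Sorted (ascending): 388, 480, 480, 691, 991, 1089, 1353, 1353, 1362
The 2 values of 480 occupy positions 2–3 → average rank (2+3)/2 = 2.5.
The 2 values of 1353 occupy positions 7–8 → average rank (7+8)/2 = 7.5.
Ben has value 480 mm → rank 2.5.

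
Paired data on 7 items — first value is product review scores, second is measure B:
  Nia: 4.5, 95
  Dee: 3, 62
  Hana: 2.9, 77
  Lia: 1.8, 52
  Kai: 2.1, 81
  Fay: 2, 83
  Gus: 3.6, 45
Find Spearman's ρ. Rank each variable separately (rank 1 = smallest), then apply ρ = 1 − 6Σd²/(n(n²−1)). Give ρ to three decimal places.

Ranks of variable 1: 7, 5, 4, 1, 3, 2, 6
Ranks of variable 2: 7, 3, 4, 2, 5, 6, 1
d = r₁ − r₂: 0, 2, 0, -1, -2, -4, 5
d²: 0, 4, 0, 1, 4, 16, 25; Σd² = 50
ρ = 1 − 6·50/(7·48) = 1 − 300/336 = 0.107

0.107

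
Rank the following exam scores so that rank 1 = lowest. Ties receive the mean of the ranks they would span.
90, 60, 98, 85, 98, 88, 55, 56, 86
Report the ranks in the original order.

Sorted (ascending): 55, 56, 60, 85, 86, 88, 90, 98, 98
The 2 values of 98 occupy positions 8–9 → average rank (8+9)/2 = 8.5.

7, 3, 8.5, 4, 8.5, 6, 1, 2, 5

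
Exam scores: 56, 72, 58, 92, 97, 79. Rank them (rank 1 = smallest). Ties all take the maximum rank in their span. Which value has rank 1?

Sorted (ascending): 56, 58, 72, 79, 92, 97
No ties — each value takes its position as its rank.
Rank 1 → value 56.

56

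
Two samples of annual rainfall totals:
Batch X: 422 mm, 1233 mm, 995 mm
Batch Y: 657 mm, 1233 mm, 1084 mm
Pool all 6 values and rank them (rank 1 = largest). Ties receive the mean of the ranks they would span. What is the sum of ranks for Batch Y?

Sorted (descending): 1233, 1233, 1084, 995, 657, 422
The 2 values of 1233 occupy positions 1–2 → average rank (1+2)/2 = 1.5.
Batch Y values → pooled ranks: 657→5, 1233→1.5, 1084→3
Rank sum = 5 + 1.5 + 3 = 9.5

9.5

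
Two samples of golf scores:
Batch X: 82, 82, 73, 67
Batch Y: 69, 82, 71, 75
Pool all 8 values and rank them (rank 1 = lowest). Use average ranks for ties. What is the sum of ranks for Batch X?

Sorted (ascending): 67, 69, 71, 73, 75, 82, 82, 82
The 3 values of 82 occupy positions 6–8 → average rank 7.
Batch X values → pooled ranks: 82→7, 82→7, 73→4, 67→1
Rank sum = 7 + 7 + 4 + 1 = 19

19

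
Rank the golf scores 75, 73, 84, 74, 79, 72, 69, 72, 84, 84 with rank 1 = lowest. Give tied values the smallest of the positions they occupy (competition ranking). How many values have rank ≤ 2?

3

Sorted (ascending): 69, 72, 72, 73, 74, 75, 79, 84, 84, 84
The 2 values of 72 occupy positions 2–3 → each gets rank 2.
The 3 values of 84 occupy positions 8–10 → each gets rank 8.
Ranks ≤ 2: {1, 2, 2} → 3 values.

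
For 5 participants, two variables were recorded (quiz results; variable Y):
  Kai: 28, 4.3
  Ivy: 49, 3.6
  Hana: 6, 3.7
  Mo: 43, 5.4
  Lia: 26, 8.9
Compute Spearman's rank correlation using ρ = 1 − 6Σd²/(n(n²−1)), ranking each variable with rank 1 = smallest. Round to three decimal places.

Ranks of variable 1: 3, 5, 1, 4, 2
Ranks of variable 2: 3, 1, 2, 4, 5
d = r₁ − r₂: 0, 4, -1, 0, -3
d²: 0, 16, 1, 0, 9; Σd² = 26
ρ = 1 − 6·26/(5·24) = 1 − 156/120 = -0.300

-0.300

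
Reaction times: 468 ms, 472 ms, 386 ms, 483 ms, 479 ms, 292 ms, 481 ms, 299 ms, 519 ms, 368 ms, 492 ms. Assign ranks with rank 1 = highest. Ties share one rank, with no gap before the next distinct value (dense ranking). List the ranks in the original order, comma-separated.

7, 6, 8, 3, 5, 11, 4, 10, 1, 9, 2

Sorted (descending): 519, 492, 483, 481, 479, 472, 468, 386, 368, 299, 292
No ties — each value takes its position as its rank.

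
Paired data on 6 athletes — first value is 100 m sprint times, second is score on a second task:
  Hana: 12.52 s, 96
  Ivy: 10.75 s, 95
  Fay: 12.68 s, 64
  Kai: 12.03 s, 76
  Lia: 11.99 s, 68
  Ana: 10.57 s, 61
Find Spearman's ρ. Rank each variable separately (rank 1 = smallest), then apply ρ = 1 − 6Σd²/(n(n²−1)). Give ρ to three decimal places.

0.257

Ranks of variable 1: 5, 2, 6, 4, 3, 1
Ranks of variable 2: 6, 5, 2, 4, 3, 1
d = r₁ − r₂: -1, -3, 4, 0, 0, 0
d²: 1, 9, 16, 0, 0, 0; Σd² = 26
ρ = 1 − 6·26/(6·35) = 1 − 156/210 = 0.257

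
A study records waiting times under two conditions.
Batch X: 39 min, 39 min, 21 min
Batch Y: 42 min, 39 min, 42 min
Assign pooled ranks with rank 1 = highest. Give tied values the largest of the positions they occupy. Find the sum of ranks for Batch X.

Sorted (descending): 42, 42, 39, 39, 39, 21
The 2 values of 42 occupy positions 1–2 → each gets rank 2.
The 3 values of 39 occupy positions 3–5 → each gets rank 5.
Batch X values → pooled ranks: 39→5, 39→5, 21→6
Rank sum = 5 + 5 + 6 = 16

16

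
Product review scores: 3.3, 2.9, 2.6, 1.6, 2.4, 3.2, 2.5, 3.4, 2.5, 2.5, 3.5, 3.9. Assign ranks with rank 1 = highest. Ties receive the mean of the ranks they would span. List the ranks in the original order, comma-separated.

4, 6, 7, 12, 11, 5, 9, 3, 9, 9, 2, 1

Sorted (descending): 3.9, 3.5, 3.4, 3.3, 3.2, 2.9, 2.6, 2.5, 2.5, 2.5, 2.4, 1.6
The 3 values of 2.5 occupy positions 8–10 → average rank 9.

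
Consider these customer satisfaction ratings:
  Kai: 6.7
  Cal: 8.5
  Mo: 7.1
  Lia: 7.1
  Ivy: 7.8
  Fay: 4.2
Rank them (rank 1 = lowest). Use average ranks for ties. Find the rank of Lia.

Sorted (ascending): 4.2, 6.7, 7.1, 7.1, 7.8, 8.5
The 2 values of 7.1 occupy positions 3–4 → average rank (3+4)/2 = 3.5.
Lia has value 7.1 → rank 3.5.

3.5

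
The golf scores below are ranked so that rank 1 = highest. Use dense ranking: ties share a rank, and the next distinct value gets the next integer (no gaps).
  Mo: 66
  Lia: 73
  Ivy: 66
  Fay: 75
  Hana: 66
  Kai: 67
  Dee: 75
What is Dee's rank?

1

Sorted (descending): 75, 75, 73, 67, 66, 66, 66
The 2 values of 75 share dense rank 1.
The 3 values of 66 share dense rank 4.
Remaining distinct values take the next consecutive integers.
Dee has value 75 → rank 1.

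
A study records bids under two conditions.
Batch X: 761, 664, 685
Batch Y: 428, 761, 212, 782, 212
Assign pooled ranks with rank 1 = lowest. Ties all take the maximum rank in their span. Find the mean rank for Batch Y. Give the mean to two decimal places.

Sorted (ascending): 212, 212, 428, 664, 685, 761, 761, 782
The 2 values of 212 occupy positions 1–2 → each gets rank 2.
The 2 values of 761 occupy positions 6–7 → each gets rank 7.
Batch Y values → pooled ranks: 428→3, 761→7, 212→2, 782→8, 212→2
Mean rank = (3 + 7 + 2 + 8 + 2) / 5 = 4.40

4.40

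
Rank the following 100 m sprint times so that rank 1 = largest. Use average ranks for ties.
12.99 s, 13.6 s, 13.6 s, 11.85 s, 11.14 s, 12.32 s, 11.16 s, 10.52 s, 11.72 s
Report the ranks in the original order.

Sorted (descending): 13.6, 13.6, 12.99, 12.32, 11.85, 11.72, 11.16, 11.14, 10.52
The 2 values of 13.6 occupy positions 1–2 → average rank (1+2)/2 = 1.5.

3, 1.5, 1.5, 5, 8, 4, 7, 9, 6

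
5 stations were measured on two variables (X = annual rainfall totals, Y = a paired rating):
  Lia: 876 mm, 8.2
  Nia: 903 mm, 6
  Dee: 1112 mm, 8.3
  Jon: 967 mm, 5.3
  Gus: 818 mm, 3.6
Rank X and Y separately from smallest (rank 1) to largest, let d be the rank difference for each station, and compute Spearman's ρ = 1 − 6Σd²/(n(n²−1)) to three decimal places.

0.600

Ranks of variable 1: 2, 3, 5, 4, 1
Ranks of variable 2: 4, 3, 5, 2, 1
d = r₁ − r₂: -2, 0, 0, 2, 0
d²: 4, 0, 0, 4, 0; Σd² = 8
ρ = 1 − 6·8/(5·24) = 1 − 48/120 = 0.600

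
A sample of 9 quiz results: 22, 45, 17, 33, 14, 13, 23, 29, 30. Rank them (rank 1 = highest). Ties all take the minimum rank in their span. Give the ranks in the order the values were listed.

6, 1, 7, 2, 8, 9, 5, 4, 3

Sorted (descending): 45, 33, 30, 29, 23, 22, 17, 14, 13
No ties — each value takes its position as its rank.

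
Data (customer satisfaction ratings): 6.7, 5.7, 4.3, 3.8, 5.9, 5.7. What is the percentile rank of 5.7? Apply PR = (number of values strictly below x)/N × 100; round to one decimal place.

N = 6.
Strictly below 5.7: 2. Equal to 5.7: 2.
PR = 2/6 × 100 = 33.3

33.3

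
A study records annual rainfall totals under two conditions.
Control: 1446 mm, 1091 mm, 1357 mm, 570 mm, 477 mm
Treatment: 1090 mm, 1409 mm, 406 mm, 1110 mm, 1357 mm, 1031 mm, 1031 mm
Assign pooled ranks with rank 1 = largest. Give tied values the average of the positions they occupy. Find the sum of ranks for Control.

31.5

Sorted (descending): 1446, 1409, 1357, 1357, 1110, 1091, 1090, 1031, 1031, 570, 477, 406
The 2 values of 1357 occupy positions 3–4 → average rank (3+4)/2 = 3.5.
The 2 values of 1031 occupy positions 8–9 → average rank (8+9)/2 = 8.5.
Control values → pooled ranks: 1446→1, 1091→6, 1357→3.5, 570→10, 477→11
Rank sum = 1 + 6 + 3.5 + 10 + 11 = 31.5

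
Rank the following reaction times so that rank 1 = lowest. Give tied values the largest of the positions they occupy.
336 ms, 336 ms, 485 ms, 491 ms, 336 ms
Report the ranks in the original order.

3, 3, 4, 5, 3

Sorted (ascending): 336, 336, 336, 485, 491
The 3 values of 336 occupy positions 1–3 → each gets rank 3.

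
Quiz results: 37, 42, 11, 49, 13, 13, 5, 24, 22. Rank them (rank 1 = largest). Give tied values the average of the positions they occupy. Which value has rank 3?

37

Sorted (descending): 49, 42, 37, 24, 22, 13, 13, 11, 5
The 2 values of 13 occupy positions 6–7 → average rank (6+7)/2 = 6.5.
Rank 3 → value 37.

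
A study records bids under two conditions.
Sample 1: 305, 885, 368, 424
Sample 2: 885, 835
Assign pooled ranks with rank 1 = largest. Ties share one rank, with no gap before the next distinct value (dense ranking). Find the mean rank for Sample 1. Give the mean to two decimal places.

3.25

Sorted (descending): 885, 885, 835, 424, 368, 305
The 2 values of 885 share dense rank 1.
Remaining distinct values take the next consecutive integers.
Sample 1 values → pooled ranks: 305→5, 885→1, 368→4, 424→3
Mean rank = (5 + 1 + 4 + 3) / 4 = 3.25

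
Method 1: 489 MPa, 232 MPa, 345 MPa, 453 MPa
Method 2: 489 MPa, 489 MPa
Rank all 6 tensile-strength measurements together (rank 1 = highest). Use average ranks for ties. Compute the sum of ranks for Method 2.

Sorted (descending): 489, 489, 489, 453, 345, 232
The 3 values of 489 occupy positions 1–3 → average rank 2.
Method 2 values → pooled ranks: 489→2, 489→2
Rank sum = 2 + 2 = 4

4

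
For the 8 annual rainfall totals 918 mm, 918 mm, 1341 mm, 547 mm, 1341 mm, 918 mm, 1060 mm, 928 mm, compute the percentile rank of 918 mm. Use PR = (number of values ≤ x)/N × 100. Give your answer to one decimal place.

N = 8.
Strictly below 918: 1. Equal to 918: 3.
PR = 4/8 × 100 = 50.0

50.0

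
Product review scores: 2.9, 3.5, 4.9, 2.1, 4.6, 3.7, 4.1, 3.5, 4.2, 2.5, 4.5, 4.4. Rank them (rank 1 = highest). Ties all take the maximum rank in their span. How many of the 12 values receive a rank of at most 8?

Sorted (descending): 4.9, 4.6, 4.5, 4.4, 4.2, 4.1, 3.7, 3.5, 3.5, 2.9, 2.5, 2.1
The 2 values of 3.5 occupy positions 8–9 → each gets rank 9.
Ranks ≤ 8: {1, 2, 3, 4, 5, 6, 7} → 7 values.

7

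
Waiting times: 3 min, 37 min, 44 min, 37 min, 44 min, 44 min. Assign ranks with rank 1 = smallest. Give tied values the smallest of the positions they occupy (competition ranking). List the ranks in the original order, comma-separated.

Sorted (ascending): 3, 37, 37, 44, 44, 44
The 2 values of 37 occupy positions 2–3 → each gets rank 2.
The 3 values of 44 occupy positions 4–6 → each gets rank 4.

1, 2, 4, 2, 4, 4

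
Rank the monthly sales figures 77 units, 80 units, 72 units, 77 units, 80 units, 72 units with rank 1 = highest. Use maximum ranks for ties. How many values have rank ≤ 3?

Sorted (descending): 80, 80, 77, 77, 72, 72
The 2 values of 80 occupy positions 1–2 → each gets rank 2.
The 2 values of 77 occupy positions 3–4 → each gets rank 4.
The 2 values of 72 occupy positions 5–6 → each gets rank 6.
Ranks ≤ 3: {2, 2} → 2 values.

2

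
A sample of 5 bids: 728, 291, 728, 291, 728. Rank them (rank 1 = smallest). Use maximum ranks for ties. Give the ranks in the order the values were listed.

Sorted (ascending): 291, 291, 728, 728, 728
The 2 values of 291 occupy positions 1–2 → each gets rank 2.
The 3 values of 728 occupy positions 3–5 → each gets rank 5.

5, 2, 5, 2, 5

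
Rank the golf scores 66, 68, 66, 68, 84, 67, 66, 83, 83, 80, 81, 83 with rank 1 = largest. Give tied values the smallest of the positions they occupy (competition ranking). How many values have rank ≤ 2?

Sorted (descending): 84, 83, 83, 83, 81, 80, 68, 68, 67, 66, 66, 66
The 3 values of 83 occupy positions 2–4 → each gets rank 2.
The 2 values of 68 occupy positions 7–8 → each gets rank 7.
The 3 values of 66 occupy positions 10–12 → each gets rank 10.
Ranks ≤ 2: {1, 2, 2, 2} → 4 values.

4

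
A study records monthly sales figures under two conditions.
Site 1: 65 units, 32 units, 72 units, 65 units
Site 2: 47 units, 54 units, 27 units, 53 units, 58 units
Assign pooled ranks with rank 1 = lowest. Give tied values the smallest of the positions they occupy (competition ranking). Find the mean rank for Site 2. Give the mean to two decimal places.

Sorted (ascending): 27, 32, 47, 53, 54, 58, 65, 65, 72
The 2 values of 65 occupy positions 7–8 → each gets rank 7.
Site 2 values → pooled ranks: 47→3, 54→5, 27→1, 53→4, 58→6
Mean rank = (3 + 5 + 1 + 4 + 6) / 5 = 3.80

3.80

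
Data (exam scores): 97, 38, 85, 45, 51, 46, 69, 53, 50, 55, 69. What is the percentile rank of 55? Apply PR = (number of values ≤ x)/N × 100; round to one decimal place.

N = 11.
Strictly below 55: 6. Equal to 55: 1.
PR = 7/11 × 100 = 63.6

63.6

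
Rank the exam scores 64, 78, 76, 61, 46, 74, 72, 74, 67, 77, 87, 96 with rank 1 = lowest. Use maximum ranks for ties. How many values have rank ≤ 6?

5

Sorted (ascending): 46, 61, 64, 67, 72, 74, 74, 76, 77, 78, 87, 96
The 2 values of 74 occupy positions 6–7 → each gets rank 7.
Ranks ≤ 6: {1, 2, 3, 4, 5} → 5 values.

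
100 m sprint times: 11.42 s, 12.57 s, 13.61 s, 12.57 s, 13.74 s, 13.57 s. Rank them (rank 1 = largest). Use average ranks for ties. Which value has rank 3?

Sorted (descending): 13.74, 13.61, 13.57, 12.57, 12.57, 11.42
The 2 values of 12.57 occupy positions 4–5 → average rank (4+5)/2 = 4.5.
Rank 3 → value 13.57.

13.57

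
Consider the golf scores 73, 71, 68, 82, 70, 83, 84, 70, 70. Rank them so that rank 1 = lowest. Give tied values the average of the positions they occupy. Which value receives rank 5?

Sorted (ascending): 68, 70, 70, 70, 71, 73, 82, 83, 84
The 3 values of 70 occupy positions 2–4 → average rank 3.
Rank 5 → value 71.

71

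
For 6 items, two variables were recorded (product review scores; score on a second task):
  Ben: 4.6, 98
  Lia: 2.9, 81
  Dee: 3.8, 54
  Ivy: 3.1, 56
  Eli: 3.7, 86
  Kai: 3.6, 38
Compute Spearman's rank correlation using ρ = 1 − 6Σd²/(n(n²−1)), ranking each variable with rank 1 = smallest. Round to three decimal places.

Ranks of variable 1: 6, 1, 5, 2, 4, 3
Ranks of variable 2: 6, 4, 2, 3, 5, 1
d = r₁ − r₂: 0, -3, 3, -1, -1, 2
d²: 0, 9, 9, 1, 1, 4; Σd² = 24
ρ = 1 − 6·24/(6·35) = 1 − 144/210 = 0.314

0.314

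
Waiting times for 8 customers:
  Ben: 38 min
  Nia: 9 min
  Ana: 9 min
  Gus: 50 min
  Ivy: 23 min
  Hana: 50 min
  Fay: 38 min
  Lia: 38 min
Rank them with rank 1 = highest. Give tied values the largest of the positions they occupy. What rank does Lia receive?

Sorted (descending): 50, 50, 38, 38, 38, 23, 9, 9
The 2 values of 50 occupy positions 1–2 → each gets rank 2.
The 3 values of 38 occupy positions 3–5 → each gets rank 5.
The 2 values of 9 occupy positions 7–8 → each gets rank 8.
Lia has value 38 min → rank 5.

5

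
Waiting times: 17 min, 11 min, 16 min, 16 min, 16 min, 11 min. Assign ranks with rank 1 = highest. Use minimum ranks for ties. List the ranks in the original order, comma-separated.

Sorted (descending): 17, 16, 16, 16, 11, 11
The 3 values of 16 occupy positions 2–4 → each gets rank 2.
The 2 values of 11 occupy positions 5–6 → each gets rank 5.

1, 5, 2, 2, 2, 5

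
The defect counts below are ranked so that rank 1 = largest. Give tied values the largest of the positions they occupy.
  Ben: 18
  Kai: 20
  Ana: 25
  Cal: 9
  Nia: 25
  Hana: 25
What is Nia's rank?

Sorted (descending): 25, 25, 25, 20, 18, 9
The 3 values of 25 occupy positions 1–3 → each gets rank 3.
Nia has value 25 → rank 3.

3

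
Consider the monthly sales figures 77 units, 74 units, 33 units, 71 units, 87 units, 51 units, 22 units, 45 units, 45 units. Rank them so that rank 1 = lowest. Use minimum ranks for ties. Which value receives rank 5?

51

Sorted (ascending): 22, 33, 45, 45, 51, 71, 74, 77, 87
The 2 values of 45 occupy positions 3–4 → each gets rank 3.
Rank 5 → value 51.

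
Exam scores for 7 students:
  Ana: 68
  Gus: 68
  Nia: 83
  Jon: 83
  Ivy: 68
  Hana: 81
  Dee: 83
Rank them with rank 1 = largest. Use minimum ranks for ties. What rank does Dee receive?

Sorted (descending): 83, 83, 83, 81, 68, 68, 68
The 3 values of 83 occupy positions 1–3 → each gets rank 1.
The 3 values of 68 occupy positions 5–7 → each gets rank 5.
Dee has value 83 → rank 1.

1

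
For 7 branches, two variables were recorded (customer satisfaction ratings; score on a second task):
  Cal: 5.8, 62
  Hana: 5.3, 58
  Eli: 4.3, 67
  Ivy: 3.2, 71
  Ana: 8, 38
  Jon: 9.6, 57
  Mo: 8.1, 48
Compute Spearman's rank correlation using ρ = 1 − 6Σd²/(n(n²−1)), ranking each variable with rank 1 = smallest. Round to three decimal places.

-0.821

Ranks of variable 1: 4, 3, 2, 1, 5, 7, 6
Ranks of variable 2: 5, 4, 6, 7, 1, 3, 2
d = r₁ − r₂: -1, -1, -4, -6, 4, 4, 4
d²: 1, 1, 16, 36, 16, 16, 16; Σd² = 102
ρ = 1 − 6·102/(7·48) = 1 − 612/336 = -0.821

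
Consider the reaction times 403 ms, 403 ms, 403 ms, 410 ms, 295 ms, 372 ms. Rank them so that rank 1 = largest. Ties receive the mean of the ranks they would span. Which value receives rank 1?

Sorted (descending): 410, 403, 403, 403, 372, 295
The 3 values of 403 occupy positions 2–4 → average rank 3.
Rank 1 → value 410.

410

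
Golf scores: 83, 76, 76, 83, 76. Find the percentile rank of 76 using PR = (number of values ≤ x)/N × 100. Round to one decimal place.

60.0

N = 5.
Strictly below 76: 0. Equal to 76: 3.
PR = 3/5 × 100 = 60.0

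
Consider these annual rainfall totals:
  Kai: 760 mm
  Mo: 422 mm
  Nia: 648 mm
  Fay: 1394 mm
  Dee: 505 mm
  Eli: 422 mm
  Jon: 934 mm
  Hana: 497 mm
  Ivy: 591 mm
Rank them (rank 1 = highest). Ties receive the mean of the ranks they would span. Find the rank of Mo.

8.5

Sorted (descending): 1394, 934, 760, 648, 591, 505, 497, 422, 422
The 2 values of 422 occupy positions 8–9 → average rank (8+9)/2 = 8.5.
Mo has value 422 mm → rank 8.5.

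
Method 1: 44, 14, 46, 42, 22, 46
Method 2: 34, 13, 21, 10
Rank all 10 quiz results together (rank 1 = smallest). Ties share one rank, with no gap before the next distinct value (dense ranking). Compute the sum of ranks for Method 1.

Sorted (ascending): 10, 13, 14, 21, 22, 34, 42, 44, 46, 46
The 2 values of 46 share dense rank 9.
Remaining distinct values take the next consecutive integers.
Method 1 values → pooled ranks: 44→8, 14→3, 46→9, 42→7, 22→5, 46→9
Rank sum = 8 + 3 + 9 + 7 + 5 + 9 = 41

41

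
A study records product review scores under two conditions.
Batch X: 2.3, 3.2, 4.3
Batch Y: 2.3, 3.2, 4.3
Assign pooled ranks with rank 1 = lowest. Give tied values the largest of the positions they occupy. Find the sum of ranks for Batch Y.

Sorted (ascending): 2.3, 2.3, 3.2, 3.2, 4.3, 4.3
The 2 values of 2.3 occupy positions 1–2 → each gets rank 2.
The 2 values of 3.2 occupy positions 3–4 → each gets rank 4.
The 2 values of 4.3 occupy positions 5–6 → each gets rank 6.
Batch Y values → pooled ranks: 2.3→2, 3.2→4, 4.3→6
Rank sum = 2 + 4 + 6 = 12

12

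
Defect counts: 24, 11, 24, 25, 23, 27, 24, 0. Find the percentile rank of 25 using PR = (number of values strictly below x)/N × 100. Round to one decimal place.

75.0

N = 8.
Strictly below 25: 6. Equal to 25: 1.
PR = 6/8 × 100 = 75.0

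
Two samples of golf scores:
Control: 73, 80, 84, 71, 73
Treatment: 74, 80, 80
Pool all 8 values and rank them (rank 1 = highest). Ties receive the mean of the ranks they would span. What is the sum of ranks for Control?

Sorted (descending): 84, 80, 80, 80, 74, 73, 73, 71
The 3 values of 80 occupy positions 2–4 → average rank 3.
The 2 values of 73 occupy positions 6–7 → average rank (6+7)/2 = 6.5.
Control values → pooled ranks: 73→6.5, 80→3, 84→1, 71→8, 73→6.5
Rank sum = 6.5 + 3 + 1 + 8 + 6.5 = 25

25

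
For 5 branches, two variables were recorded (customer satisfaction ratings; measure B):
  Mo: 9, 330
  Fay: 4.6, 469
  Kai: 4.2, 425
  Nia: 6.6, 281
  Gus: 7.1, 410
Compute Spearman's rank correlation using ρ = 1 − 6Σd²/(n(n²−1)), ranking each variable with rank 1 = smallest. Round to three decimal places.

Ranks of variable 1: 5, 2, 1, 3, 4
Ranks of variable 2: 2, 5, 4, 1, 3
d = r₁ − r₂: 3, -3, -3, 2, 1
d²: 9, 9, 9, 4, 1; Σd² = 32
ρ = 1 − 6·32/(5·24) = 1 − 192/120 = -0.600

-0.600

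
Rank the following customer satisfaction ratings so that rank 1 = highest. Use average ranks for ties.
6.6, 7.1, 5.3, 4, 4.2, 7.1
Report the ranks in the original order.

Sorted (descending): 7.1, 7.1, 6.6, 5.3, 4.2, 4
The 2 values of 7.1 occupy positions 1–2 → average rank (1+2)/2 = 1.5.

3, 1.5, 4, 6, 5, 1.5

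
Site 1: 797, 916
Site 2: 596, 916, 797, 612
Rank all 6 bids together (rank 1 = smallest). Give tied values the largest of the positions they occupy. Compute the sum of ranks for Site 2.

13

Sorted (ascending): 596, 612, 797, 797, 916, 916
The 2 values of 797 occupy positions 3–4 → each gets rank 4.
The 2 values of 916 occupy positions 5–6 → each gets rank 6.
Site 2 values → pooled ranks: 596→1, 916→6, 797→4, 612→2
Rank sum = 1 + 6 + 4 + 2 = 13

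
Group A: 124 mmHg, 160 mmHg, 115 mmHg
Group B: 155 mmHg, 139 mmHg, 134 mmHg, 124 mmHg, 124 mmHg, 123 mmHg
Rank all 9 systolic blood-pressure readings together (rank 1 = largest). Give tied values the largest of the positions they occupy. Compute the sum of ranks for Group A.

17

Sorted (descending): 160, 155, 139, 134, 124, 124, 124, 123, 115
The 3 values of 124 occupy positions 5–7 → each gets rank 7.
Group A values → pooled ranks: 124→7, 160→1, 115→9
Rank sum = 7 + 1 + 9 = 17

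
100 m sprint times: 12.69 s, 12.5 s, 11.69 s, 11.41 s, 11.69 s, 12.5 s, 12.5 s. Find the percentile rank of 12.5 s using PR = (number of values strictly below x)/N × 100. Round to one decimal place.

N = 7.
Strictly below 12.5: 3. Equal to 12.5: 3.
PR = 3/7 × 100 = 42.9

42.9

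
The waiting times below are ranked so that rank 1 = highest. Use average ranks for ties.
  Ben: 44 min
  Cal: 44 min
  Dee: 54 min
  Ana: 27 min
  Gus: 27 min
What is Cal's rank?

2.5

Sorted (descending): 54, 44, 44, 27, 27
The 2 values of 44 occupy positions 2–3 → average rank (2+3)/2 = 2.5.
The 2 values of 27 occupy positions 4–5 → average rank (4+5)/2 = 4.5.
Cal has value 44 min → rank 2.5.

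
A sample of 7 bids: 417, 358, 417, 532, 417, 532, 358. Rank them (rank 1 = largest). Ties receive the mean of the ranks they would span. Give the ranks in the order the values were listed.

4, 6.5, 4, 1.5, 4, 1.5, 6.5

Sorted (descending): 532, 532, 417, 417, 417, 358, 358
The 2 values of 532 occupy positions 1–2 → average rank (1+2)/2 = 1.5.
The 3 values of 417 occupy positions 3–5 → average rank 4.
The 2 values of 358 occupy positions 6–7 → average rank (6+7)/2 = 6.5.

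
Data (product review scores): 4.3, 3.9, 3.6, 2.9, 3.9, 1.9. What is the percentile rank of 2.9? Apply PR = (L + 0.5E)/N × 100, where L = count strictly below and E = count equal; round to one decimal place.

25.0

N = 6.
Strictly below 2.9: 1. Equal to 2.9: 1.
PR = (1 + 0.5·1)/6 × 100 = 25.0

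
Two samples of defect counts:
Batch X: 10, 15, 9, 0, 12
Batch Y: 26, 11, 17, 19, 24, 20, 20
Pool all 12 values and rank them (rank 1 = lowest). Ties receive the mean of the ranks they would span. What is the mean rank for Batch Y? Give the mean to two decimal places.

8.71

Sorted (ascending): 0, 9, 10, 11, 12, 15, 17, 19, 20, 20, 24, 26
The 2 values of 20 occupy positions 9–10 → average rank (9+10)/2 = 9.5.
Batch Y values → pooled ranks: 26→12, 11→4, 17→7, 19→8, 24→11, 20→9.5, 20→9.5
Mean rank = (12 + 4 + 7 + 8 + 11 + 9.5 + 9.5) / 7 = 8.71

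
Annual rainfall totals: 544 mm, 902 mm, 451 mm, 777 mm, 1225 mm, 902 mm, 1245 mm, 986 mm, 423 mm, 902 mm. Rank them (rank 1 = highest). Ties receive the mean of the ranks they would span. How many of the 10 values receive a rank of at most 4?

3

Sorted (descending): 1245, 1225, 986, 902, 902, 902, 777, 544, 451, 423
The 3 values of 902 occupy positions 4–6 → average rank 5.
Ranks ≤ 4: {1, 2, 3} → 3 values.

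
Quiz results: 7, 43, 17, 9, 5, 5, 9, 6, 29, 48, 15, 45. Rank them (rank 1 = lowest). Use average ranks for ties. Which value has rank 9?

29

Sorted (ascending): 5, 5, 6, 7, 9, 9, 15, 17, 29, 43, 45, 48
The 2 values of 5 occupy positions 1–2 → average rank (1+2)/2 = 1.5.
The 2 values of 9 occupy positions 5–6 → average rank (5+6)/2 = 5.5.
Rank 9 → value 29.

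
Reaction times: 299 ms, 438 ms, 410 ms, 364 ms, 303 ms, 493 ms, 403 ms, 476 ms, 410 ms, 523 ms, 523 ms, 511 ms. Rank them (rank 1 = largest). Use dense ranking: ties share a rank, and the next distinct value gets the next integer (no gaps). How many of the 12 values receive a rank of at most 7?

Sorted (descending): 523, 523, 511, 493, 476, 438, 410, 410, 403, 364, 303, 299
The 2 values of 523 share dense rank 1.
The 2 values of 410 share dense rank 6.
Remaining distinct values take the next consecutive integers.
Ranks ≤ 7: {1, 1, 2, 3, 4, 5, 6, 6, 7} → 9 values.

9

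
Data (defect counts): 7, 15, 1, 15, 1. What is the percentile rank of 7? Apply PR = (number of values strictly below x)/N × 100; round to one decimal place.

40.0

N = 5.
Strictly below 7: 2. Equal to 7: 1.
PR = 2/5 × 100 = 40.0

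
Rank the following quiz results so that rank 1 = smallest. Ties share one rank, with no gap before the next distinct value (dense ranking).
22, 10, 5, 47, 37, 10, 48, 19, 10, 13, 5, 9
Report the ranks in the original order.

Sorted (ascending): 5, 5, 9, 10, 10, 10, 13, 19, 22, 37, 47, 48
The 2 values of 5 share dense rank 1.
The 3 values of 10 share dense rank 3.
Remaining distinct values take the next consecutive integers.

6, 3, 1, 8, 7, 3, 9, 5, 3, 4, 1, 2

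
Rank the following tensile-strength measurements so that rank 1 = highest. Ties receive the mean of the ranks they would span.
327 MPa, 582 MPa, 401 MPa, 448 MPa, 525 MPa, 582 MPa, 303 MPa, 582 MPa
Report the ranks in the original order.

7, 2, 6, 5, 4, 2, 8, 2

Sorted (descending): 582, 582, 582, 525, 448, 401, 327, 303
The 3 values of 582 occupy positions 1–3 → average rank 2.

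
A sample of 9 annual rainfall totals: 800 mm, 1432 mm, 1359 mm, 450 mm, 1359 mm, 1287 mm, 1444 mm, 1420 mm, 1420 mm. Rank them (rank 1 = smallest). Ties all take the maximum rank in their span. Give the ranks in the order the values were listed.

2, 8, 5, 1, 5, 3, 9, 7, 7

Sorted (ascending): 450, 800, 1287, 1359, 1359, 1420, 1420, 1432, 1444
The 2 values of 1359 occupy positions 4–5 → each gets rank 5.
The 2 values of 1420 occupy positions 6–7 → each gets rank 7.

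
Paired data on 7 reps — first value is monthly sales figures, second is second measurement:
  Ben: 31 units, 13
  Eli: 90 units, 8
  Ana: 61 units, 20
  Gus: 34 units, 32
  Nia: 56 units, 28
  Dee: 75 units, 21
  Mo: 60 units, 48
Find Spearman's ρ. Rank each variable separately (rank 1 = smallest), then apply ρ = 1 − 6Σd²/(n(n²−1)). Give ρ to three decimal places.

-0.321

Ranks of variable 1: 1, 7, 5, 2, 3, 6, 4
Ranks of variable 2: 2, 1, 3, 6, 5, 4, 7
d = r₁ − r₂: -1, 6, 2, -4, -2, 2, -3
d²: 1, 36, 4, 16, 4, 4, 9; Σd² = 74
ρ = 1 − 6·74/(7·48) = 1 − 444/336 = -0.321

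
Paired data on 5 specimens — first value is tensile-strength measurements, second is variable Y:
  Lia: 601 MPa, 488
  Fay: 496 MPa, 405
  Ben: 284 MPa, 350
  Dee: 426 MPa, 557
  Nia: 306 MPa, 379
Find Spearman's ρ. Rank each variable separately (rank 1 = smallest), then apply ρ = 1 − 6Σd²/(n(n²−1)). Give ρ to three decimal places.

Ranks of variable 1: 5, 4, 1, 3, 2
Ranks of variable 2: 4, 3, 1, 5, 2
d = r₁ − r₂: 1, 1, 0, -2, 0
d²: 1, 1, 0, 4, 0; Σd² = 6
ρ = 1 − 6·6/(5·24) = 1 − 36/120 = 0.700

0.700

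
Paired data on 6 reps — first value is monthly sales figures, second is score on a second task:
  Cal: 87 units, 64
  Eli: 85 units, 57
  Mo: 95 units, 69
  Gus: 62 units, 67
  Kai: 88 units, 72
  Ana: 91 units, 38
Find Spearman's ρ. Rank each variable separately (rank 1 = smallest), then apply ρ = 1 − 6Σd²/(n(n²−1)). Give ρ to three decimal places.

0.143

Ranks of variable 1: 3, 2, 6, 1, 4, 5
Ranks of variable 2: 3, 2, 5, 4, 6, 1
d = r₁ − r₂: 0, 0, 1, -3, -2, 4
d²: 0, 0, 1, 9, 4, 16; Σd² = 30
ρ = 1 − 6·30/(6·35) = 1 − 180/210 = 0.143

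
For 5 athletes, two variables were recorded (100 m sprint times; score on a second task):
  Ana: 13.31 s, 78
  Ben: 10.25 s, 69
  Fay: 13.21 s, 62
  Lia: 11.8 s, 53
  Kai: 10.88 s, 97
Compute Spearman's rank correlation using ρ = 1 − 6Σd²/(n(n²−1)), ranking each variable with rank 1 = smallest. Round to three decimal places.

Ranks of variable 1: 5, 1, 4, 3, 2
Ranks of variable 2: 4, 3, 2, 1, 5
d = r₁ − r₂: 1, -2, 2, 2, -3
d²: 1, 4, 4, 4, 9; Σd² = 22
ρ = 1 − 6·22/(5·24) = 1 − 132/120 = -0.100

-0.100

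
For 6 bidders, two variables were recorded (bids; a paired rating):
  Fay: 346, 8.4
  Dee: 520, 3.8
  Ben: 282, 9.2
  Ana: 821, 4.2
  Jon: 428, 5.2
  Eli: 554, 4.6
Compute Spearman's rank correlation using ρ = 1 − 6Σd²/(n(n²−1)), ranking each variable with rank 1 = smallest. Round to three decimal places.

-0.829

Ranks of variable 1: 2, 4, 1, 6, 3, 5
Ranks of variable 2: 5, 1, 6, 2, 4, 3
d = r₁ − r₂: -3, 3, -5, 4, -1, 2
d²: 9, 9, 25, 16, 1, 4; Σd² = 64
ρ = 1 − 6·64/(6·35) = 1 − 384/210 = -0.829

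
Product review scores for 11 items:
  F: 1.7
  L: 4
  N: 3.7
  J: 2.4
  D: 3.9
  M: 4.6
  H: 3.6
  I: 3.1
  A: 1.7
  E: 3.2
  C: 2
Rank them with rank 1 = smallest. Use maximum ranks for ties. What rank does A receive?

2

Sorted (ascending): 1.7, 1.7, 2, 2.4, 3.1, 3.2, 3.6, 3.7, 3.9, 4, 4.6
The 2 values of 1.7 occupy positions 1–2 → each gets rank 2.
A has value 1.7 → rank 2.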